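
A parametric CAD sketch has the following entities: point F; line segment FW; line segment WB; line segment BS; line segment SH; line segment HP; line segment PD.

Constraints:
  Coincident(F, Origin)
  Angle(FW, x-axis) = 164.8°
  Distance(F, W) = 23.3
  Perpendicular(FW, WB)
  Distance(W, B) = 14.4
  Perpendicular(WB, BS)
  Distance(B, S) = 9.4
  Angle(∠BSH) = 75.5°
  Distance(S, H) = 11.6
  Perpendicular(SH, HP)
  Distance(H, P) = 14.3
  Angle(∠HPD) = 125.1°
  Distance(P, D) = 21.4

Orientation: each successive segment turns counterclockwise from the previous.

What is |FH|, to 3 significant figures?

17.1

F is at the origin; FW runs at 164.8° with length 23.3, so W = (-22.5, 6.11). The perpendicularity gives WB at right angles to FW, so WB runs at -105°; with |WB| = 14.4, B = (-26.3, -7.79). WB ⟂ BS, so BS runs at -15.2°; with |BS| = 9.4, S = (-17.2, -10.3). ∠BSH = 75.5° gives SH at 89.3° from the x-axis; with |SH| = 11.6, H = (-17.0, 1.35). Then |FH| = |H − F| = 17.1.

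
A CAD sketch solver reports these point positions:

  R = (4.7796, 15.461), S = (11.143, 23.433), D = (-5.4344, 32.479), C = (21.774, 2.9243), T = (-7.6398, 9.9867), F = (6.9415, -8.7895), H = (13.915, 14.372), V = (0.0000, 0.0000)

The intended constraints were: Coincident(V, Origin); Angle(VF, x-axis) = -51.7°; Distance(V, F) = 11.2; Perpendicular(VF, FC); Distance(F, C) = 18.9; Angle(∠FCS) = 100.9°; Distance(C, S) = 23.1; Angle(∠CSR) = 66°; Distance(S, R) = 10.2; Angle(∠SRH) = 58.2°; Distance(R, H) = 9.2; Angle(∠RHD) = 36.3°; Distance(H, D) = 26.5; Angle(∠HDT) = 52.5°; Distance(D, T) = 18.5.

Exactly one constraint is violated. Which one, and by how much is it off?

Distance(D, T) = 18.5 — off by 4.10.

V = (0.00, 0.00) ✓; VF at -51.70° ✓; |VF| = 11.20 ✓; ∠(VF, FC) = 90.00° ✓; |FC| = 18.90 ✓; ∠FCS = 100.9° ✓; |CS| = 23.10 ✓; ∠CSR = 66.00° ✓; |SR| = 10.20 ✓; ∠SRH = 58.20° ✓; |RH| = 9.200 ✓; ∠RHD = 36.30° ✓; |HD| = 26.50 ✓; ∠HDT = 52.50° ✓; |DT| = 22.60 ✗.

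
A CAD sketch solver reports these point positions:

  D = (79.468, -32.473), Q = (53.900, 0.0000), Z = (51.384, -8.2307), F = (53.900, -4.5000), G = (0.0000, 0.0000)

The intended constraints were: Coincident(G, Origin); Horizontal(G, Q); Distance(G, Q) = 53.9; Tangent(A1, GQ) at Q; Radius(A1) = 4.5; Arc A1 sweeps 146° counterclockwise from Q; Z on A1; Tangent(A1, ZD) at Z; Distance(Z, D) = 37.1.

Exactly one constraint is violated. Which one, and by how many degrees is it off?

Tangent(A1, ZD) at Z — off by 6.81°.

G = (0.00, 0.00) ✓; G.y = 0.00, Q.y = 0.00 ✓; |GQ| = 53.90 ✓; ∠(FQ, QG) = 90.00° ✓; |FQ| = 4.500 ✓; bearing(F→Z) − bearing(F→Q) = 146.0° ✓; |FZ| = 4.500 ✓; ∠(FZ, ZD) = 96.81° ✗; |ZD| = 37.10 ✓.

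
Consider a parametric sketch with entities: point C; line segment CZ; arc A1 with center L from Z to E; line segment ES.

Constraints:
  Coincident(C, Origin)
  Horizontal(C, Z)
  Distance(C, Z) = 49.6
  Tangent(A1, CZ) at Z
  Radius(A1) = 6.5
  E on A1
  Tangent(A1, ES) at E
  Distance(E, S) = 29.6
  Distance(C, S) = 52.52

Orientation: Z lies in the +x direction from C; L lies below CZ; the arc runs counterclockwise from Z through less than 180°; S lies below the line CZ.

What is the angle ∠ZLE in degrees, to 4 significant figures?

82.30°

C is at the origin; CZ is horizontal with |CZ| = 49.6 and Z on the +x side, so Z = (49.60, 0.000). A1 meets CZ tangentially, so LZ is at right angles to CZ, so L = Z + (0, -6.5) = (49.60, -6.500). Since LE ⟂ ES (tangency), |LS| = √(6.5² + 29.6²) = 30.31 regardless of where E sits on A1. So S lies on both circle(C, 52.52) and circle(L, 30.31); the below-CZ intersection is S = (39.19, -34.96). E is the foot of the tangent from S: E = (43.16, -5.629).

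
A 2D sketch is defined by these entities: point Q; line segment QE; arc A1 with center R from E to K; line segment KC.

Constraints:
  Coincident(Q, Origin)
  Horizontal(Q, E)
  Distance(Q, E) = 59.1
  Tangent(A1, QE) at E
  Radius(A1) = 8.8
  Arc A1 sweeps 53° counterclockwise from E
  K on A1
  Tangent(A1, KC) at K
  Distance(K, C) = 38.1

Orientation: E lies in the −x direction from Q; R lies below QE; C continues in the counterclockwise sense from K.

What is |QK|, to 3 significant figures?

66.2

Q is at the origin; Q and E share the same y with |QE| = 59.1 and E on the −x side, so E = (-59.1, 0.00). The tangent condition forces RE to be normal to QE, so R = E + (0, -8.8) = (-59.1, -8.80). On A1, E sits at bearing 90° from R; a 53° counterclockwise sweep puts K at bearing 143°, so K = R + 8.8·(cos 143°, sin 143°) = (-66.1, -3.50). Then |QK| = |K − Q| = 66.2.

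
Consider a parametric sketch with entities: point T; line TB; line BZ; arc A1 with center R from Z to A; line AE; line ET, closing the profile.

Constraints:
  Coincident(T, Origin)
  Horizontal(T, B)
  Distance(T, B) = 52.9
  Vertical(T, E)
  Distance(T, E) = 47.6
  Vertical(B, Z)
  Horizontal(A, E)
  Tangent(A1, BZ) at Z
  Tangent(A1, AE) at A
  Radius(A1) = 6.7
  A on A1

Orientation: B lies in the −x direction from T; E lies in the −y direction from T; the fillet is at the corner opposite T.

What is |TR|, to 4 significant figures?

61.70

T is at the origin; TB is horizontal with |TB| = 52.9 and B on the −x side, so B = (-52.90, 0.000). TE is vertical with |TE| = 47.6 and E on the −y side, so E = (0.000, -47.60). The virtual corner opposite T is at (-52.90, -47.60). Since A1 is tangent to BZ there, RZ ⟂ BZ and the tangent condition forces RA to be normal to AE, with radius 6.7, so the center R sits 6.7 in from both sides at R = (-46.20, -40.90). Then |TR| = |R − T| = 61.70.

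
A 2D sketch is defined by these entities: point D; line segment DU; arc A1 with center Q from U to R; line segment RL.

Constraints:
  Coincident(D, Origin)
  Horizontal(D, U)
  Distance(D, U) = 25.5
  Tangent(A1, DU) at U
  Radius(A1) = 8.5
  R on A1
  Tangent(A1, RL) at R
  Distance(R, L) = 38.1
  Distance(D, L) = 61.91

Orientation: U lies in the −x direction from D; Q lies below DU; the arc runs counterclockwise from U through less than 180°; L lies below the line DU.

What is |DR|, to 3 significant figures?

34.1

Checks: |QU| = 8.500 ✓; |QR| = 8.500 ✓; ∠(QR, RL) = 90.00° ✓; |RL| = 38.10 ✓; |DL| = 61.91 ✓.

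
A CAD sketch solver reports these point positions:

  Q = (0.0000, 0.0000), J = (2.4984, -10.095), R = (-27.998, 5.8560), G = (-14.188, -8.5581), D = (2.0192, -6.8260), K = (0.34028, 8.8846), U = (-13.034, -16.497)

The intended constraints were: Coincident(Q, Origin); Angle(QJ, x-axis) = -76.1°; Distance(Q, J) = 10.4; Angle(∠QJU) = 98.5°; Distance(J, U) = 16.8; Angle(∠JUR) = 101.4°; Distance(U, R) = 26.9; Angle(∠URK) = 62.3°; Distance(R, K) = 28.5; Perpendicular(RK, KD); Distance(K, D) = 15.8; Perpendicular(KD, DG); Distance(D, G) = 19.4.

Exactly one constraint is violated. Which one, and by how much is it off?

Distance(D, G) = 19.4 — off by 3.10.

Q = (0.00, 0.00) ✓; QJ at -76.10° ✓; |QJ| = 10.40 ✓; ∠QJU = 98.50° ✓; |JU| = 16.80 ✓; ∠JUR = 101.4° ✓; |UR| = 26.90 ✓; ∠URK = 62.30° ✓; |RK| = 28.50 ✓; ∠(RK, KD) = 90.00° ✓; |KD| = 15.80 ✓; ∠(KD, DG) = 90.00° ✓; |DG| = 16.30 ✗.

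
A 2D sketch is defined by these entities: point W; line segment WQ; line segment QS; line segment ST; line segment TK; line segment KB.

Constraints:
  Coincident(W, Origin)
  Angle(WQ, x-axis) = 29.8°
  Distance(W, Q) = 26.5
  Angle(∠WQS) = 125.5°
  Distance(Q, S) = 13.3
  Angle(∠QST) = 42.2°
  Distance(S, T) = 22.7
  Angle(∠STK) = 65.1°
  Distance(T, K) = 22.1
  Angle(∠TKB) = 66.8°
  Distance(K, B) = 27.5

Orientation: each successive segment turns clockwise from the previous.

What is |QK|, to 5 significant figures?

11.663

∠QST = 42.2° gives ST at -162.50° from the x-axis; with |ST| = 22.7, T = (13.430, 0.78616). ∠STK = 65.1° gives TK at 82.600° from the x-axis; with |TK| = 22.1, K = (16.276, 22.702). Then |QK| = |K − Q| = 11.663.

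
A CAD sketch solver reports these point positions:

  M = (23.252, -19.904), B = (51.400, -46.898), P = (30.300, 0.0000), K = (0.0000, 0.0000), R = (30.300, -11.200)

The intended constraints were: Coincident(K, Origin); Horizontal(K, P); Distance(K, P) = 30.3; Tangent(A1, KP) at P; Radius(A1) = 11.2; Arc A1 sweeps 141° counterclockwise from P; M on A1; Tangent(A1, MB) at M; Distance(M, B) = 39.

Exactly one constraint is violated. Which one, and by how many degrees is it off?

Tangent(A1, MB) at M — off by 4.80°.

K = (0.00, 0.00) ✓; K.y = 0.00, P.y = 0.00 ✓; |KP| = 30.30 ✓; ∠(RP, PK) = 90.00° ✓; |RP| = 11.20 ✓; bearing(R→M) − bearing(R→P) = 141.0° ✓; |RM| = 11.20 ✓; ∠(RM, MB) = 94.80° ✗; |MB| = 39.00 ✓.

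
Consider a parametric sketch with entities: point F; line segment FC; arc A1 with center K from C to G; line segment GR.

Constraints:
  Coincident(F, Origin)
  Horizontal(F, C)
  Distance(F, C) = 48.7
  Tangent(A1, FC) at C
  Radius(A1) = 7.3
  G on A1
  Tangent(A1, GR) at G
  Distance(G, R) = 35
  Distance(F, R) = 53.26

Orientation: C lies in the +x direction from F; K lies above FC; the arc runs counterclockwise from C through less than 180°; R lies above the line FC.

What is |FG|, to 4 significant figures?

55.90

Checks: |KC| = 7.300 ✓; |KG| = 7.300 ✓; ∠(KG, GR) = 90.00° ✓; |GR| = 35.00 ✓; |FR| = 53.26 ✓.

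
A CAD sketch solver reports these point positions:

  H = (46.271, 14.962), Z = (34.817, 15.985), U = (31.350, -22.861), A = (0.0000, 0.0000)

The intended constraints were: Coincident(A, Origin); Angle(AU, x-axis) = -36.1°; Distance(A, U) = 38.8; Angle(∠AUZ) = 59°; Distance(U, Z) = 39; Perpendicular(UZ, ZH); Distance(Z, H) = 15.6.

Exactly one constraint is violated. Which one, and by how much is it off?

Distance(Z, H) = 15.6 — off by 4.10.

A = (0.00, 0.00) ✓; AU at -36.10° ✓; |AU| = 38.80 ✓; ∠AUZ = 59.00° ✓; |UZ| = 39.00 ✓; ∠(UZ, ZH) = 90.00° ✓; |ZH| = 11.50 ✗.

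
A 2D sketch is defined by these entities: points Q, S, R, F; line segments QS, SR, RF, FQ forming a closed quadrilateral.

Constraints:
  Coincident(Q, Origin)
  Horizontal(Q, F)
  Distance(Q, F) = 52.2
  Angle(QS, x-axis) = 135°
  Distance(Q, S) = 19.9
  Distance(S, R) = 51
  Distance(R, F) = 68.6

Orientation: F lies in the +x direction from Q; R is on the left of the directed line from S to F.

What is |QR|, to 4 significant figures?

58.45

Q is at the origin; QF is horizontal with |QF| = 52.2 and F in +x, so F = (52.2, 0). QS runs at 135.0° with |QS| = 19.9, so S = (-14.07, 14.07). R is determined by |SR| = 51.0 and |RF| = 68.6 together: it lies at the intersection of circle(S, 51.0) and circle(F, 68.6). With |SF| = 67.75, the foot of the radical line on SF is 18.34 from S and the perpendicular offset is √(51.0² − 18.34²) = 47.59. Taking the left-of-SF solution: R = (13.75, 56.81).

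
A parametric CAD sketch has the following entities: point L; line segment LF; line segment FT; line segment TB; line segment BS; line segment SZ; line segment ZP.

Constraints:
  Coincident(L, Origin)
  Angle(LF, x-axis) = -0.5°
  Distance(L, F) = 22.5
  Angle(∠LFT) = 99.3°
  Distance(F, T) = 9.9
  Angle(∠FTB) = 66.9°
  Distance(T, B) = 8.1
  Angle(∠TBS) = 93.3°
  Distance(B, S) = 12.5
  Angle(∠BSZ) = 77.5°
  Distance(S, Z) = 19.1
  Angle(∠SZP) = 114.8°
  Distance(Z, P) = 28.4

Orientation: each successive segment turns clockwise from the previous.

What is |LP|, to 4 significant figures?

48.51

L is at the origin; LF runs at -0.5° with length 22.5, so F = (22.50, -0.1963). ∠LFT = 99.3° gives FT at -81.20° from the x-axis; with |FT| = 9.9, T = (24.01, -9.980). ∠FTB = 66.9° gives TB at 165.7° from the x-axis; with |TB| = 8.1, B = (16.16, -7.979). ∠TBS = 93.3° gives BS at 79.00° from the x-axis; with |BS| = 12.5, S = (18.55, 4.291). ∠BSZ = 77.5° gives SZ at -23.50° from the x-axis; with |SZ| = 19.1, Z = (36.07, -3.325). ∠SZP = 114.8° gives ZP at -88.70° from the x-axis; with |ZP| = 28.4, P = (36.71, -31.72). Then |LP| = |P − L| = 48.51.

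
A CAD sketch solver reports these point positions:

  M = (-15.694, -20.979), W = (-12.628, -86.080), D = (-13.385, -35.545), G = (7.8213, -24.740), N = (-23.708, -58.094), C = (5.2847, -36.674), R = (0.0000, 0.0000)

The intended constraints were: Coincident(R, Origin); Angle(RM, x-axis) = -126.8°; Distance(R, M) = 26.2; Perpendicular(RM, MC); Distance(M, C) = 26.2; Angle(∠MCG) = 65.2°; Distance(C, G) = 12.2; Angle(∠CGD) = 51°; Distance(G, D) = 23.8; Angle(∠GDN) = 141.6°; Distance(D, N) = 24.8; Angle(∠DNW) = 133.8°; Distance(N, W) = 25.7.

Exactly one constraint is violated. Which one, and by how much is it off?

Distance(N, W) = 25.7 — off by 4.40.

R = (0.00, 0.00) ✓; RM at -126.8° ✓; |RM| = 26.20 ✓; ∠(RM, MC) = 90.00° ✓; |MC| = 26.20 ✓; ∠MCG = 65.20° ✓; |CG| = 12.20 ✓; ∠CGD = 51.00° ✓; |GD| = 23.80 ✓; ∠GDN = 141.6° ✓; |DN| = 24.80 ✓; ∠DNW = 133.8° ✓; |NW| = 30.10 ✗.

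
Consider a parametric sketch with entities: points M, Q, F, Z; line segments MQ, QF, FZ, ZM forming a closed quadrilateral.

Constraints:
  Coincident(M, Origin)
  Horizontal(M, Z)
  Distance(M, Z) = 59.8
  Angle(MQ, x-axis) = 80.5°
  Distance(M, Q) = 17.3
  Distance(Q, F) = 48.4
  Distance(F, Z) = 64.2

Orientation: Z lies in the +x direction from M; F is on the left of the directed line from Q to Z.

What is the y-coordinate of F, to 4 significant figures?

56.98

Checks: |QF| = 48.40 ✓; |FZ| = 64.20 ✓.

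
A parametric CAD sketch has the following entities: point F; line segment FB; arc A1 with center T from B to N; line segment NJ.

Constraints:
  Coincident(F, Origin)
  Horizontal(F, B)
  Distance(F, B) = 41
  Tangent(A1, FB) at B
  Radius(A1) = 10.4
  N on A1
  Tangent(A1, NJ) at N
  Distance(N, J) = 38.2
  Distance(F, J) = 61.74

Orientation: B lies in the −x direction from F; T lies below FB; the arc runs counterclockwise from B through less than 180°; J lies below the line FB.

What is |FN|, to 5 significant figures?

52.629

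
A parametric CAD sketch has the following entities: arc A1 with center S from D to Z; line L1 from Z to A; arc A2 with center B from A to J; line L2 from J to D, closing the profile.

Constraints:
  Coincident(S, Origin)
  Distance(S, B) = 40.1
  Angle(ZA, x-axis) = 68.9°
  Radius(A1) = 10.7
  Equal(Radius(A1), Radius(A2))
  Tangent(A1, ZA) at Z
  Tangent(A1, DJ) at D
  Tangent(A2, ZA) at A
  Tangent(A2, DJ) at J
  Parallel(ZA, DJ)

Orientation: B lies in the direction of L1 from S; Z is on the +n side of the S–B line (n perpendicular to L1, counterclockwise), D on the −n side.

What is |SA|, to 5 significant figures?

41.503

The slot axis is L1's direction at 68.9°, so u = (cos 68.9°, sin 68.9°) = (0.36000, 0.93295) and n = (−sin 68.9°, cos 68.9°) = (-0.93295, 0.36000). S is at the origin and B lies 40.1 along u from S, so B = 40.1·u = (14.436, 37.411). Tangency of A1 to both parallel lines with radius 10.7 puts Z and D at S ± 10.7·n: Z = (-9.9826, 3.8520), D = (9.9826, -3.8520). Equal radii place A and J the same way about B: A = B + 10.7·n = (4.4533, 41.263), J = B − 10.7·n = (24.418, 33.559). Then |SA| = |A − S| = 41.503.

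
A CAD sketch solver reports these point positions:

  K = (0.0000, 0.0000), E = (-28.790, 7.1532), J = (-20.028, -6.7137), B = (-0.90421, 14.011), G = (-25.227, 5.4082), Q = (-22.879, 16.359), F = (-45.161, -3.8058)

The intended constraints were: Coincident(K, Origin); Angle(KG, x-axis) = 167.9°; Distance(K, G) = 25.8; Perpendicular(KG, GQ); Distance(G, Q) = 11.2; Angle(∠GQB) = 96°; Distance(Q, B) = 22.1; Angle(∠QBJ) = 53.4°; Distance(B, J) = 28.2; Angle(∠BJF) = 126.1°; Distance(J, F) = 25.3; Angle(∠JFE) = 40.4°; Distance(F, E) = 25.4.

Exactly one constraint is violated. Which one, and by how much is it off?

Distance(F, E) = 25.4 — off by 5.70.

K = (0.00, 0.00) ✓; KG at 167.9° ✓; |KG| = 25.80 ✓; ∠(KG, GQ) = 90.00° ✓; |GQ| = 11.20 ✓; ∠GQB = 96.00° ✓; |QB| = 22.10 ✓; ∠QBJ = 53.40° ✓; |BJ| = 28.20 ✓; ∠BJF = 126.1° ✓; |JF| = 25.30 ✓; ∠JFE = 40.40° ✓; |FE| = 19.70 ✗.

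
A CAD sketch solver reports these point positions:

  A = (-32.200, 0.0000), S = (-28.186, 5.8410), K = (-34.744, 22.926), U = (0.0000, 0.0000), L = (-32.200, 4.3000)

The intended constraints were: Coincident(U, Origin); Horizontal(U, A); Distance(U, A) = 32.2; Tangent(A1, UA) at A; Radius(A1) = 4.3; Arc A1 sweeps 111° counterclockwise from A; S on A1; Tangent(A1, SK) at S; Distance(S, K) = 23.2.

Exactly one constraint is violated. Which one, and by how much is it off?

Distance(S, K) = 23.2 — off by 4.90.

U = (0.00, 0.00) ✓; U.y = 0.00, A.y = 0.00 ✓; |UA| = 32.20 ✓; ∠(LA, AU) = 90.00° ✓; |LA| = 4.300 ✓; bearing(L→S) − bearing(L→A) = 111.0° ✓; |LS| = 4.300 ✓; ∠(LS, SK) = 90.00° ✓; |SK| = 18.30 ✗.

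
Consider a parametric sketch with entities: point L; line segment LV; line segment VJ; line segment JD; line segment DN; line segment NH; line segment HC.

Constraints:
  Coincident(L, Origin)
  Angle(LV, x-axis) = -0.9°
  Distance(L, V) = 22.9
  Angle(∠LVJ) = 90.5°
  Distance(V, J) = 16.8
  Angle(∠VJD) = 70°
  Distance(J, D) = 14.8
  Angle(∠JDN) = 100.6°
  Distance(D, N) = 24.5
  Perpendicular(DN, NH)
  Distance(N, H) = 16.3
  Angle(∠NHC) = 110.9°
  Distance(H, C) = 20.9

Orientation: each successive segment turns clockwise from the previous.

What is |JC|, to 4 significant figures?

12.00

The perpendicularity gives NH at right angles to DN, so NH runs at -9.800°; with |NH| = 16.3, H = (29.14, 9.368). ∠NHC = 110.9° gives HC at -78.90° from the x-axis; with |HC| = 20.9, C = (33.16, -11.14). Then |JC| = |C − J| = 12.00.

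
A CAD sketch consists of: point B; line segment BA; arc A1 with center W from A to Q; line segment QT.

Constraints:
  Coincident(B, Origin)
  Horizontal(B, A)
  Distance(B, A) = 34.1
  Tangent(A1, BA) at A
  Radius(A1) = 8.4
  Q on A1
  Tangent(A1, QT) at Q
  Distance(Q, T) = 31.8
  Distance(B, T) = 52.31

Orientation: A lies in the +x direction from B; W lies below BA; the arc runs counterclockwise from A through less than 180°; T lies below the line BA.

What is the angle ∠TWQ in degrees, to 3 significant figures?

75.2°

B is at the origin; B and A share the same y with |BA| = 34.1 and A on the +x side, so A = (34.1, 0.00). A1 meets BA tangentially, so WA is at right angles to BA, so W = A + (0, -8.4) = (34.1, -8.40). Since WQ ⟂ QT (tangency), |WT| = √(8.4² + 31.8²) = 32.9 regardless of where Q sits on A1. So T lies on both circle(B, 52.31) and circle(W, 32.9); the below-BA intersection is T = (32.2, -41.2). Q is the foot of the tangent from T: Q = (25.9, -10.1).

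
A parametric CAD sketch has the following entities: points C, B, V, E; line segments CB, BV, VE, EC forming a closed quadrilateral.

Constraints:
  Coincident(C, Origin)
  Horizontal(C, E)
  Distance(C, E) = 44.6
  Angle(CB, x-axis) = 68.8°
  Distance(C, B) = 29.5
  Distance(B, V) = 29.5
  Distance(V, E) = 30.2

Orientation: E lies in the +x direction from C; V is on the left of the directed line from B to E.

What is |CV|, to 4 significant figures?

49.97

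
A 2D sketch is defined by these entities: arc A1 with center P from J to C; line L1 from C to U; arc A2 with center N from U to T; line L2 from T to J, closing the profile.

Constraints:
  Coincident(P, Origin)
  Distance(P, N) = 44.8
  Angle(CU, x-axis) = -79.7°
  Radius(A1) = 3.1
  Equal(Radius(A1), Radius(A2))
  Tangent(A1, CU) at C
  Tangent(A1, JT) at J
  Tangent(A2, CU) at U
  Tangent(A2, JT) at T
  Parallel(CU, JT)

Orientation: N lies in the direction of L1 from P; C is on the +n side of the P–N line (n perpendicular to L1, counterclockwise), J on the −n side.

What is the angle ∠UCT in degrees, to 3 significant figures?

7.88°

The slot axis is L1's direction at -79.7°, so u = (cos -79.7°, sin -79.7°) = (0.179, -0.984) and n = (−sin -79.7°, cos -79.7°) = (0.984, 0.179). P is at the origin and N lies 44.8 along u from P, so N = 44.8·u = (8.01, -44.1). Tangency of A1 to both parallel lines with radius 3.1 puts C and J at P ± 3.1·n: C = (3.05, 0.554), J = (-3.05, -0.554). Equal radii place U and T the same way about N: U = N + 3.1·n = (11.1, -43.5), T = N − 3.1·n = (4.96, -44.6). Then cos ∠UCT = CU·CT / (|CU||CT|), giving 7.88°.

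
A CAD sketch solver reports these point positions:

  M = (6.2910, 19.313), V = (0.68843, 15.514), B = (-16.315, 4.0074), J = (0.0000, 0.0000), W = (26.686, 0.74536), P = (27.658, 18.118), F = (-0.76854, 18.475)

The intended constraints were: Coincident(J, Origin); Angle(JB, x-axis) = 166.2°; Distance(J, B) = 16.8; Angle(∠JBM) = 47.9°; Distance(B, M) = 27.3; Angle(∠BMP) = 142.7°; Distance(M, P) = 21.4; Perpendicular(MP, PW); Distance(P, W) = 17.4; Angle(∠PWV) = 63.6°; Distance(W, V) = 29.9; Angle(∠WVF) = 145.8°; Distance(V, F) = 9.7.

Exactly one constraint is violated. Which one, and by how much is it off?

Distance(V, F) = 9.7 — off by 6.40.

J = (0.00, 0.00) ✓; JB at 166.2° ✓; |JB| = 16.80 ✓; ∠JBM = 47.90° ✓; |BM| = 27.30 ✓; ∠BMP = 142.7° ✓; |MP| = 21.40 ✓; ∠(MP, PW) = 90.00° ✓; |PW| = 17.40 ✓; ∠PWV = 63.60° ✓; |WV| = 29.90 ✓; ∠WVF = 145.8° ✓; |VF| = 3.300 ✗.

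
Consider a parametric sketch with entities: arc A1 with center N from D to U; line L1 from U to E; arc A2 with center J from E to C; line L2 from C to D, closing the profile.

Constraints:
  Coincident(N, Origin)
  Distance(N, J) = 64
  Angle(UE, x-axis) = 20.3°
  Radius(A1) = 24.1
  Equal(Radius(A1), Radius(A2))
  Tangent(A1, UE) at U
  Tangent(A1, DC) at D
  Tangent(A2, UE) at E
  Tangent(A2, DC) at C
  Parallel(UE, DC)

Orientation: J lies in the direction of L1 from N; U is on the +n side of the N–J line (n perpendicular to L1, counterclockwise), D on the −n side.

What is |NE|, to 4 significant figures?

68.39

The slot axis is L1's direction at 20.3°, so u = (cos 20.3°, sin 20.3°) = (0.9379, 0.3469) and n = (−sin 20.3°, cos 20.3°) = (-0.3469, 0.9379). N is at the origin and J lies 64.0 along u from N, so J = 64.0·u = (60.02, 22.20). Tangency of A1 to both parallel lines with radius 24.1 puts U and D at N ± 24.1·n: U = (-8.361, 22.60), D = (8.361, -22.60). Equal radii place E and C the same way about J: E = J + 24.1·n = (51.66, 44.81), C = J − 24.1·n = (68.39, -0.3992). Then |NE| = |E − N| = 68.39.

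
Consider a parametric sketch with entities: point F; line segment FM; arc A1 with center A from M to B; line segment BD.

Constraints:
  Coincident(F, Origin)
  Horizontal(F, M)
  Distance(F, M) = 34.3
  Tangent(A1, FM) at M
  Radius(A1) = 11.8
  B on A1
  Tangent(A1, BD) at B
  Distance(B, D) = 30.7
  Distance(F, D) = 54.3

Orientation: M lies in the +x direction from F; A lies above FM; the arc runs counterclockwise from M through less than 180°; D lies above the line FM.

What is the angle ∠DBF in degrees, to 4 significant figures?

84.21°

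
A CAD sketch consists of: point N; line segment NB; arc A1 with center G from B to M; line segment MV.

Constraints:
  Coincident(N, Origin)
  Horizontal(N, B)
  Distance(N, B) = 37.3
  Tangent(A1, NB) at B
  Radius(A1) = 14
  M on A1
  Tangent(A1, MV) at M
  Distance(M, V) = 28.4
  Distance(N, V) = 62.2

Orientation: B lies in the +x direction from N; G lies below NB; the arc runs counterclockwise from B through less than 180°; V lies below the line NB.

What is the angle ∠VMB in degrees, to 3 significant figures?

117°

Checks: |GM| = 14.00 ✓; ∠(GM, MV) = 90.00° ✓; |MV| = 28.40 ✓; |NV| = 62.20 ✓.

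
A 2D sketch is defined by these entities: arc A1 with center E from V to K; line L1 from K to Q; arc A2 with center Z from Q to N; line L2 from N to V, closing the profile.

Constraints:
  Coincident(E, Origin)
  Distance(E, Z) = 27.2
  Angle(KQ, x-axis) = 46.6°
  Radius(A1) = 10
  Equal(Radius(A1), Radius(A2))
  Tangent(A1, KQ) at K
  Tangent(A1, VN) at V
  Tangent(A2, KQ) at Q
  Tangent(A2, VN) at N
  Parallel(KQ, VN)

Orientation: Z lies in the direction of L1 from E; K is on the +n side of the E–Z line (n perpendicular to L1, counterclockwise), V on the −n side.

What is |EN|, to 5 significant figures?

28.980

The slot axis is L1's direction at 46.6°, so u = (cos 46.6°, sin 46.6°) = (0.68709, 0.72657) and n = (−sin 46.6°, cos 46.6°) = (-0.72657, 0.68709). E is at the origin and Z lies 27.2 along u from E, so Z = 27.2·u = (18.689, 19.763). Tangency of A1 to both parallel lines with radius 10.0 puts K and V at E ± 10.0·n: K = (-7.2657, 6.8709), V = (7.2657, -6.8709). Equal radii place Q and N the same way about Z: Q = Z + 10.0·n = (11.423, 26.634), N = Z − 10.0·n = (25.955, 12.892). Then |EN| = |N − E| = 28.980.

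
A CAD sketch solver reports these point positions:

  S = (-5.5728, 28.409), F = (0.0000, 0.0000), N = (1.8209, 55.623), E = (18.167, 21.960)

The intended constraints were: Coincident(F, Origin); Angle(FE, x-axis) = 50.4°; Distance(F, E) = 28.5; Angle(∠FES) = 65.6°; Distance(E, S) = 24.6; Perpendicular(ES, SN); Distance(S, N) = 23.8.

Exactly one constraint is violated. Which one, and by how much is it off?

Distance(S, N) = 23.8 — off by 4.40.

F = (0.00, 0.00) ✓; FE at 50.40° ✓; |FE| = 28.50 ✓; ∠FES = 65.60° ✓; |ES| = 24.60 ✓; ∠(ES, SN) = 90.00° ✓; |SN| = 28.20 ✗.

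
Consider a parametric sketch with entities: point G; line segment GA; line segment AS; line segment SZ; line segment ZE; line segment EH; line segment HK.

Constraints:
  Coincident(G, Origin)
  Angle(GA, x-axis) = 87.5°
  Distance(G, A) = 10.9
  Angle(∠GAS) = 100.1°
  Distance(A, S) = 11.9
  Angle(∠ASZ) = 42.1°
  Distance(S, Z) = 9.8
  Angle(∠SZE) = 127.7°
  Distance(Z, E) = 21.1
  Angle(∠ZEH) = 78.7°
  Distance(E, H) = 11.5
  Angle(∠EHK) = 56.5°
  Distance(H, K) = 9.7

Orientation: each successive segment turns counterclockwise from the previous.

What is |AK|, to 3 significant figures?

6.36

G is at the origin; GA runs at 87.5° with length 10.9, so A = (0.475, 10.9). ∠GAS = 100.1° gives AS at 167° from the x-axis; with |AS| = 11.9, S = (-11.1, 13.5). ∠ASZ = 42.1° gives SZ at -54.7° from the x-axis; with |SZ| = 9.8, Z = (-5.47, 5.49). ∠SZE = 127.7° gives ZE at -2.40° from the x-axis; with |ZE| = 21.1, E = (15.6, 4.60). ∠ZEH = 78.7° gives EH at 98.9° from the x-axis; with |EH| = 11.5, H = (13.8, 16.0). ∠EHK = 56.5° gives HK at -138° from the x-axis; with |HK| = 9.7, K = (6.66, 9.42). Then |AK| = |K − A| = 6.36.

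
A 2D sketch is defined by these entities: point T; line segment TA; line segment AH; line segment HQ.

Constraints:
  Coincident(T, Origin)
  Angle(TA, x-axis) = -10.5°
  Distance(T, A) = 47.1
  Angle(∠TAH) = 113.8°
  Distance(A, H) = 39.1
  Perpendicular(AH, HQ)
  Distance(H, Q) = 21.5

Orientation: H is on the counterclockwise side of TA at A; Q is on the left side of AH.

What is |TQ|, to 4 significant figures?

61.99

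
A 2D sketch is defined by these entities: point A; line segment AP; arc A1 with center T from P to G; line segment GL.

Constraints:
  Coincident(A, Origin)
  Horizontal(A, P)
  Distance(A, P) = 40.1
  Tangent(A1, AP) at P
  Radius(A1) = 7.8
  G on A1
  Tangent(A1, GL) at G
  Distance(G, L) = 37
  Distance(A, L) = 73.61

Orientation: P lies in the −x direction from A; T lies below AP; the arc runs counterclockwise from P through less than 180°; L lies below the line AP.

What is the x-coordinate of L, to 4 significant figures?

-63.20

A is at the origin; A and P share the same y with |AP| = 40.1 and P on the −x side, so P = (-40.10, 0.000). The tangent condition forces TP to be normal to AP, so T = P + (0, -7.8) = (-40.10, -7.800). Since TG ⟂ GL (tangency), |TL| = √(7.8² + 37.0²) = 37.81 regardless of where G sits on A1. So L lies on both circle(A, 73.61) and circle(T, 37.81); the below-AP intersection is L = (-63.20, -37.74). G is the foot of the tangent from L: G = (-47.13, -4.411).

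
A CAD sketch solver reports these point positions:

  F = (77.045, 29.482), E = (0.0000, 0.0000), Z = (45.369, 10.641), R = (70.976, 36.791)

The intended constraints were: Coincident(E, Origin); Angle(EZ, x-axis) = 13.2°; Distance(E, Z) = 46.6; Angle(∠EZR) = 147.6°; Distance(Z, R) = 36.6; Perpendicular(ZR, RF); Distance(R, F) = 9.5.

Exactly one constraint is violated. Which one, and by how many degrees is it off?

Perpendicular(ZR, RF) — off by 5.90°.

E = (0.00, 0.00) ✓; EZ at 13.20° ✓; |EZ| = 46.60 ✓; ∠EZR = 147.6° ✓; |ZR| = 36.60 ✓; ∠(ZR, RF) = 95.90° ✗; |RF| = 9.500 ✓.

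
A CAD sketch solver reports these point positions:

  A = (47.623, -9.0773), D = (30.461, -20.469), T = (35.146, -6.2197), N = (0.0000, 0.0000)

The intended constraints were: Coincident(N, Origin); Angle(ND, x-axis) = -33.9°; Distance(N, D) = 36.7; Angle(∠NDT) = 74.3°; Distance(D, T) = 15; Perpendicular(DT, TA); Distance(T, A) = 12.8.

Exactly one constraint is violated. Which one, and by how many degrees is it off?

Perpendicular(DT, TA) — off by 5.30°.

N = (0.00, 0.00) ✓; ND at -33.90° ✓; |ND| = 36.70 ✓; ∠NDT = 74.30° ✓; |DT| = 15.00 ✓; ∠(DT, TA) = 84.70° ✗; |TA| = 12.80 ✓.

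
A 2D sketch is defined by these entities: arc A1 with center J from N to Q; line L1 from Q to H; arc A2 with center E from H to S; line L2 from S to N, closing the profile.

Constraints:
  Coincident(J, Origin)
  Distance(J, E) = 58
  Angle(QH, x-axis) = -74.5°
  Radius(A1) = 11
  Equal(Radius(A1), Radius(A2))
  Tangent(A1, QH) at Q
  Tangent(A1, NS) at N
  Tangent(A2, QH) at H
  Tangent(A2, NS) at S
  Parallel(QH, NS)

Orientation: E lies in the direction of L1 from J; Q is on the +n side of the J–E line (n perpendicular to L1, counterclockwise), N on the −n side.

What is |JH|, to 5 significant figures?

59.034

Tangency of A1 to both parallel lines with radius 11.0 puts Q and N at J ± 11.0·n: Q = (10.600, 2.9396), N = (-10.600, -2.9396). Equal radii place H and S the same way about E: H = E + 11.0·n = (26.100, -52.951), S = E − 11.0·n = (4.8999, -58.830). Then |JH| = |H − J| = 59.034.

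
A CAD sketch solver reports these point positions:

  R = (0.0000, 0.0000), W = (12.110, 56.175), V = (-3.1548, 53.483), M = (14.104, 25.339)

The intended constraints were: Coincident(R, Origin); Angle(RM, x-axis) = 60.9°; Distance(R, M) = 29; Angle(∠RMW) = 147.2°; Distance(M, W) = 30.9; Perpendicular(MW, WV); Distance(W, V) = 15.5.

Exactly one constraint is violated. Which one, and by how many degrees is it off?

Perpendicular(MW, WV) — off by 6.30°.

R = (0.00, 0.00) ✓; RM at 60.90° ✓; |RM| = 29.00 ✓; ∠RMW = 147.2° ✓; |MW| = 30.90 ✓; ∠(MW, WV) = 96.30° ✗; |WV| = 15.50 ✓.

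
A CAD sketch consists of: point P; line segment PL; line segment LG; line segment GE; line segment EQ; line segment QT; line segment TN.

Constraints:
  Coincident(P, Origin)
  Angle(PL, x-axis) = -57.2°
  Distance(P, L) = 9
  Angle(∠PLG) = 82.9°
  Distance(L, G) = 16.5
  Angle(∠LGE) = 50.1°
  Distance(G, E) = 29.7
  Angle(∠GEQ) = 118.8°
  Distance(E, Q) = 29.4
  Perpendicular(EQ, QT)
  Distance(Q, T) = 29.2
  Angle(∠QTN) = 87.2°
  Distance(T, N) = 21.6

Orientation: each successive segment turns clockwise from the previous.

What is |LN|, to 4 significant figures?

7.959

The perpendicularity gives QT at right angles to EQ, so QT runs at -75.40°; with |QT| = 29.2, T = (33.10, -6.774). ∠QTN = 87.2° gives TN at -168.2° from the x-axis; with |TN| = 21.6, N = (11.96, -11.19). Then |LN| = |N − L| = 7.959.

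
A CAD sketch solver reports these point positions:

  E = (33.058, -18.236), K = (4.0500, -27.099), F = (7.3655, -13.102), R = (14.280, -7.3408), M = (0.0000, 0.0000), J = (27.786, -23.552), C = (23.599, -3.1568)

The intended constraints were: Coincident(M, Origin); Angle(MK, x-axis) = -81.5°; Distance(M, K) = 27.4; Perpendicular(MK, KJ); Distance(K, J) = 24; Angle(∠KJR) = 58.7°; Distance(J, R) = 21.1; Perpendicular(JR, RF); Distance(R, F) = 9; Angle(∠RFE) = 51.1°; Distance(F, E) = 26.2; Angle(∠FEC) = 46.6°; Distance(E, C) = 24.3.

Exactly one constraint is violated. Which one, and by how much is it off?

Distance(E, C) = 24.3 — off by 6.50.

M = (0.00, 0.00) ✓; MK at -81.50° ✓; |MK| = 27.40 ✓; ∠(MK, KJ) = 90.00° ✓; |KJ| = 24.00 ✓; ∠KJR = 58.70° ✓; |JR| = 21.10 ✓; ∠(JR, RF) = 90.00° ✓; |RF| = 9.000 ✓; ∠RFE = 51.10° ✓; |FE| = 26.20 ✓; ∠FEC = 46.60° ✓; |EC| = 17.80 ✗.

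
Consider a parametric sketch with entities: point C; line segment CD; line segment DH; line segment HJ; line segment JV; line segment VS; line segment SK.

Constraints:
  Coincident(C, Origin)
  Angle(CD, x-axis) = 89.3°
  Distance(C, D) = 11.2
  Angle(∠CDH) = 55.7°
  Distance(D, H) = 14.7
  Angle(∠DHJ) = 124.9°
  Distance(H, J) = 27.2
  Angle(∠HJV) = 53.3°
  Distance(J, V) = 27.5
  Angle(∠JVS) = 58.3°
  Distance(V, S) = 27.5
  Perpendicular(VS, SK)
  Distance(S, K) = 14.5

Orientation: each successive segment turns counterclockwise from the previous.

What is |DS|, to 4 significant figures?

18.02

∠HJV = 53.3° gives JV at 35.40° from the x-axis; with |JV| = 27.5, V = (9.692, -8.198). ∠JVS = 58.3° gives VS at 157.1° from the x-axis; with |VS| = 27.5, S = (-15.64, 2.502). Then |DS| = |S − D| = 18.02.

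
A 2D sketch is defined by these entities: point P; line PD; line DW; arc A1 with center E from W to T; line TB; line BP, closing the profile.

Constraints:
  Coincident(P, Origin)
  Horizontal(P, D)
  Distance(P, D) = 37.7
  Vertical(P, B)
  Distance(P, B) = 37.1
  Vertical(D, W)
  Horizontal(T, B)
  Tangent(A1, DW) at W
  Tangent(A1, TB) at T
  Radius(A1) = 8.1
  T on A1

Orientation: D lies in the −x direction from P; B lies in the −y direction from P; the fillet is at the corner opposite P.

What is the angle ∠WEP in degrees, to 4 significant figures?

135.6°

P is at the origin; P and D share the same y with |PD| = 37.7 and D on the −x side, so D = (-37.70, 0.000). P and B share the same x with |PB| = 37.1 and B on the −y side, so B = (0.000, -37.10). The virtual corner opposite P is at (-37.70, -37.10). The tangent condition forces EW to be normal to DW and the tangent condition forces ET to be normal to TB, with radius 8.1, so the center E sits 8.1 in from both sides at E = (-29.60, -29.00). That places the tangent points at W = (-37.70, -29.00) on DW and T = (-29.60, -37.10) on TB. Then cos ∠WEP = EW·EP / (|EW||EP|), giving 135.6°.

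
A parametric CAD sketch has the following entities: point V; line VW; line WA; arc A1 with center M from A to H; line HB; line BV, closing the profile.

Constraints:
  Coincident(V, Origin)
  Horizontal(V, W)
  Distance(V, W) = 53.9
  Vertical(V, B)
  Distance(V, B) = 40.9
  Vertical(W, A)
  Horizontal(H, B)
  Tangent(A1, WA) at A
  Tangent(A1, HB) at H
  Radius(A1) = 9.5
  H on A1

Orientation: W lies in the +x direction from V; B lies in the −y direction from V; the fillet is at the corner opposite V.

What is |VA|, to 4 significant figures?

62.38

V is at the origin; V and W share the same y with |VW| = 53.9 and W on the +x side, so W = (53.90, 0.000). V and B share the same x with |VB| = 40.9 and B on the −y side, so B = (0.000, -40.90). The virtual corner opposite V is at (53.90, -40.90). The tangent condition forces MA to be normal to WA and A1 meets HB tangentially, so MH is at right angles to HB, with radius 9.5, so the center M sits 9.5 in from both sides at M = (44.40, -31.40). That places the tangent points at A = (53.90, -31.40) on WA and H = (44.40, -40.90) on HB. Then |VA| = |A − V| = 62.38.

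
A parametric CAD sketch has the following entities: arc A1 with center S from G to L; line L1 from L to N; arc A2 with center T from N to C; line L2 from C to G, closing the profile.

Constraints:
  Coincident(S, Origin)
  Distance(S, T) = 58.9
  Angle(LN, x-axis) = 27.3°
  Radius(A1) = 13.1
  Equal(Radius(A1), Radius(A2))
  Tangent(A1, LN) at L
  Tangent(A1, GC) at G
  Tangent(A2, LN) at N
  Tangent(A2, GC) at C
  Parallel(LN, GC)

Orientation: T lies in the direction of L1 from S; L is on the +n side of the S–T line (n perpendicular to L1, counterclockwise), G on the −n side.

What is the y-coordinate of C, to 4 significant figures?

15.37

The slot axis is L1's direction at 27.3°, so u = (cos 27.3°, sin 27.3°) = (0.8886, 0.4586) and n = (−sin 27.3°, cos 27.3°) = (-0.4586, 0.8886). S is at the origin and T lies 58.9 along u from S, so T = 58.9·u = (52.34, 27.01). Tangency of A1 to both parallel lines with radius 13.1 puts L and G at S ± 13.1·n: L = (-6.008, 11.64), G = (6.008, -11.64). Equal radii place N and C the same way about T: N = T + 13.1·n = (46.33, 38.66), C = T − 13.1·n = (58.35, 15.37). So C.y = 15.37.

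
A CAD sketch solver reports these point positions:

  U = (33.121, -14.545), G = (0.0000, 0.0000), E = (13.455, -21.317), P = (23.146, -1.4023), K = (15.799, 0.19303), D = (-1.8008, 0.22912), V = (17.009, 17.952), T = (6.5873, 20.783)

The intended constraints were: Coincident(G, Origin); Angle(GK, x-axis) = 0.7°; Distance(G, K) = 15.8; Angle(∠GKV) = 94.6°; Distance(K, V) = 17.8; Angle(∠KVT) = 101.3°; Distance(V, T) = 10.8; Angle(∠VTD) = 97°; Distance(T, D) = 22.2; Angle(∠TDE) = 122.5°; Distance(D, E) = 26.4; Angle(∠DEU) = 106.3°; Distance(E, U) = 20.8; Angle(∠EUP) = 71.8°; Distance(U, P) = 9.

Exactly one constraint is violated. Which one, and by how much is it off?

Distance(U, P) = 9 — off by 7.50.

G = (0.00, 0.00) ✓; GK at 0.7000° ✓; |GK| = 15.80 ✓; ∠GKV = 94.60° ✓; |KV| = 17.80 ✓; ∠KVT = 101.3° ✓; |VT| = 10.80 ✓; ∠VTD = 97.00° ✓; |TD| = 22.20 ✓; ∠TDE = 122.5° ✓; |DE| = 26.40 ✓; ∠DEU = 106.3° ✓; |EU| = 20.80 ✓; ∠EUP = 71.80° ✓; |UP| = 16.50 ✗.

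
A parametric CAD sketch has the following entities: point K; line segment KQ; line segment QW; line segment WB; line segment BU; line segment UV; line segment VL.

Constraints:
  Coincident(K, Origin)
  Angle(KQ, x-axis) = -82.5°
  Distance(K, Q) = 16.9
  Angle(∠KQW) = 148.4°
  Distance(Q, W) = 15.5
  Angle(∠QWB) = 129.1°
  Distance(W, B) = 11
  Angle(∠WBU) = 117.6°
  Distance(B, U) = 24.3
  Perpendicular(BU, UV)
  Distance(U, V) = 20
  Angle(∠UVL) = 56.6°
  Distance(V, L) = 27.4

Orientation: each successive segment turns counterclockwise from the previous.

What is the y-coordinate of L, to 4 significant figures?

-25.24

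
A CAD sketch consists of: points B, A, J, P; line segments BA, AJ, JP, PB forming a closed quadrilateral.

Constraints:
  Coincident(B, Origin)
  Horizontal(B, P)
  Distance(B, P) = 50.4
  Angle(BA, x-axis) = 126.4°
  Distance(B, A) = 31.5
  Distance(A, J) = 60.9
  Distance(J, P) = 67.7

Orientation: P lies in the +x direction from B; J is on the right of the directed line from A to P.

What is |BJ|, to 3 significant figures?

35.4

B is at the origin; B and P share the same y with |BP| = 50.4 and P in +x, so P = (50.4, 0). BA runs at 126.4° with |BA| = 31.5, so A = (-18.7, 25.4). J is determined by |AJ| = 60.9 and |JP| = 67.7 together: it lies at the intersection of circle(A, 60.9) and circle(P, 67.7). With |AP| = 73.6, the foot of the radical line on AP is 30.9 from A and the perpendicular offset is √(60.9² − 30.9²) = 52.5. Taking the right-of-AP solution: J = (-7.81, -34.6).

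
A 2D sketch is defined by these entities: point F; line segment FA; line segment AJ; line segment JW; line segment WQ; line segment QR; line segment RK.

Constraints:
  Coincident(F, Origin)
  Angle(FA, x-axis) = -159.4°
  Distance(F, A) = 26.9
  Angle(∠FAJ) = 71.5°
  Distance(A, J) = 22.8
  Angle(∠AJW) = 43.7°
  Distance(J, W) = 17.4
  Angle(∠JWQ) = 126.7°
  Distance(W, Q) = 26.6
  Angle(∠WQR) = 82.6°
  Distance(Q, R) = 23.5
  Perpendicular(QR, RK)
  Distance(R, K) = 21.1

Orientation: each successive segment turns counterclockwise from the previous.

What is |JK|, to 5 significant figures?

14.638

F is at the origin; FA runs at -159.4° with length 26.9, so A = (-25.180, -9.4645). ∠FAJ = 71.5° gives AJ at -50.900° from the x-axis; with |AJ| = 22.8, J = (-10.801, -27.158). ∠AJW = 43.7° gives JW at 85.400° from the x-axis; with |JW| = 17.4, W = (-9.4051, -9.8144). ∠JWQ = 126.7° gives WQ at 138.70° from the x-axis; with |WQ| = 26.6, Q = (-29.389, 7.7416). ∠WQR = 82.6° gives QR at -123.90° from the x-axis; with |QR| = 23.5, R = (-42.496, -11.764). The perpendicularity gives RK at right angles to QR, so RK runs at -33.900°; with |RK| = 21.1, K = (-24.983, -23.532). Then |JK| = |K − J| = 14.638.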